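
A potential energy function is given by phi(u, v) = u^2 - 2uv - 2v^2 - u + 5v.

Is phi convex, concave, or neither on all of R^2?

phi is quadratic, so its Hessian is the constant matrix H = [[2, -2], [-2, -4]].
det(H) = -12, tr(H) = -2.
det(H) < 0, so H is indefinite: neither convex nor concave.

neither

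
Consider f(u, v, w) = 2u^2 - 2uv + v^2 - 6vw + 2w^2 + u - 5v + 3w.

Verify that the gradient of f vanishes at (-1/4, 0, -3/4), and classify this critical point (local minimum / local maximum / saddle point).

∇f = (4u - 2v + 1, -2u + 2v - 6w - 5, -6v + 4w + 3); substituting (-1/4, 0, -3/4) gives ∇f = (0, 0, 0), so (-1/4, 0, -3/4) is indeed a critical point.
The Hessian is constant: H = [[4, -2, 0], [-2, 2, -6], [0, -6, 4]].
Leading principal minors: Δ₁ = 4, Δ₂ = 4, Δ₃ = -128.
The minors fit neither the all-positive nor the alternating-sign pattern, so H is indefinite: a saddle point.

saddle point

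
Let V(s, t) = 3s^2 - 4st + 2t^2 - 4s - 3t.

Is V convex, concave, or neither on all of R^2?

convex

V is quadratic, so its Hessian is the constant matrix H = [[6, -4], [-4, 4]].
det(H) = 8, tr(H) = 10.
det(H) > 0 and tr(H) > 0, so H is positive definite everywhere: convex.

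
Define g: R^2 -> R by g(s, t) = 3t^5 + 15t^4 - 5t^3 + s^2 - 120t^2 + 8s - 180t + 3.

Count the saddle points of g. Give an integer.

g separates as a function of s plus a function of t, so ∇g=0 decouples.
∂g/∂s = 2(s + 4) = 0 at s ∈ {-4}; ∂g/∂t = 15(t - 2)(t + 1)(t + 2)(t + 3) = 0 at t ∈ {-3, -2, -1, 2}.
The Hessian is diagonal: diag(g_ss, g_tt). Second derivatives: g_ss(-4)=2; g_tt(-3)=-150, g_tt(-2)=60, g_tt(-1)=-90, g_tt(2)=900.
Saddle points occur where the two diagonal entries have opposite signs: (-4, -3), (-4, -1). Count: 2.

2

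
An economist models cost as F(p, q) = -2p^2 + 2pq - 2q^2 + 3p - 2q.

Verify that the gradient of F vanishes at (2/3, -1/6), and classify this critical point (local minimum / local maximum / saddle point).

local maximum

∇F = (-4p + 2q + 3, 2p - 4q - 2); substituting (2/3, -1/6) gives ∇F = (0, 0), so (2/3, -1/6) is indeed a critical point.
The Hessian of F is constant: H = [[-4, 2], [2, -4]].
det(H) = (-4)·(-4) − 2² = 12.
det(H) > 0 and tr(H) = -8 < 0, so H is negative definite and the point is a local maximum.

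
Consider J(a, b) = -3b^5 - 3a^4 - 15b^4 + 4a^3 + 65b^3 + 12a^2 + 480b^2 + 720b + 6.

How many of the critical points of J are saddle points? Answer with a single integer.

6

J separates as a function of a plus a function of b, so ∇J=0 decouples.
∂J/∂a = -12a(a - 2)(a + 1) = 0 at a ∈ {-1, 0, 2}; ∂J/∂b = -15(b - 4)(b + 1)(b + 3)(b + 4) = 0 at b ∈ {-4, -3, -1, 4}.
The Hessian is diagonal: diag(J_aa, J_bb). Second derivatives: J_aa(-1)=-36, J_aa(0)=24, J_aa(2)=-72; J_bb(-4)=360, J_bb(-3)=-210, J_bb(-1)=450, J_bb(4)=-4200.
Saddle points occur where the two diagonal entries have opposite signs: (-1, -4), (-1, -1), (0, -3), (0, 4), (2, -4), (2, -1). Count: 6.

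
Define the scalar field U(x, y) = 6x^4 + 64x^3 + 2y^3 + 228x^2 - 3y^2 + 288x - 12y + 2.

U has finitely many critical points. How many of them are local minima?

U separates as a function of x plus a function of y, so ∇U=0 decouples.
∂U/∂x = 24(x + 1)(x + 3)(x + 4) = 0 at x ∈ {-4, -3, -1}; ∂U/∂y = 6(y - 2)(y + 1) = 0 at y ∈ {-1, 2}.
The Hessian is diagonal: diag(U_xx, U_yy). Second derivatives: U_xx(-4)=72, U_xx(-3)=-48, U_xx(-1)=144; U_yy(-1)=-18, U_yy(2)=18.
Local minima occur where both diagonal entries positive: (-4, 2), (-1, 2). Count: 2.

2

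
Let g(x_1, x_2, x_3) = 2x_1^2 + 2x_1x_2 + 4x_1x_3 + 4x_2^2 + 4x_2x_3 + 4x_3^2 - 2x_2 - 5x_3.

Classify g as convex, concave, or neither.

g is quadratic, so its Hessian is the constant matrix H = [[4, 2, 4], [2, 8, 4], [4, 4, 8]].
Leading principal minors: 4, 28, 96.
All positive ⇒ H ≻ 0 ⇒ convex.

convex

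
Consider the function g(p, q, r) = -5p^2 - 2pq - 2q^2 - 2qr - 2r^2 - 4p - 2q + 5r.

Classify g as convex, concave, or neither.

g is quadratic, so its Hessian is the constant matrix H = [[-10, -2, 0], [-2, -4, -2], [0, -2, -4]].
Leading principal minors: -10, 36, -104.
Signs alternate −, +, − ⇒ H ≺ 0 ⇒ concave.

concave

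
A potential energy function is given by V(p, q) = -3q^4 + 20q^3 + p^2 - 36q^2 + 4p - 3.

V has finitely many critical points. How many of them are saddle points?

2

V separates as a function of p plus a function of q, so ∇V=0 decouples.
∂V/∂p = 2(p + 2) = 0 at p ∈ {-2}; ∂V/∂q = -12q(q - 3)(q - 2) = 0 at q ∈ {0, 2, 3}.
The Hessian is diagonal: diag(V_pp, V_qq). Second derivatives: V_pp(-2)=2; V_qq(0)=-72, V_qq(2)=24, V_qq(3)=-36.
Saddle points occur where the two diagonal entries have opposite signs: (-2, 0), (-2, 3). Count: 2.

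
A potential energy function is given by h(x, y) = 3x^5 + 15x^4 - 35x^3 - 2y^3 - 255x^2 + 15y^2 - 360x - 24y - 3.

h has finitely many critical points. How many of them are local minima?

h separates as a function of x plus a function of y, so ∇h=0 decouples.
∂h/∂x = 15(x - 3)(x + 1)(x + 2)(x + 4) = 0 at x ∈ {-4, -2, -1, 3}; ∂h/∂y = -6(y - 4)(y - 1) = 0 at y ∈ {1, 4}.
The Hessian is diagonal: diag(h_xx, h_yy). Second derivatives: h_xx(-4)=-630, h_xx(-2)=150, h_xx(-1)=-180, h_xx(3)=2100; h_yy(1)=18, h_yy(4)=-18.
Local minima occur where both diagonal entries positive: (-2, 1), (3, 1). Count: 2.

2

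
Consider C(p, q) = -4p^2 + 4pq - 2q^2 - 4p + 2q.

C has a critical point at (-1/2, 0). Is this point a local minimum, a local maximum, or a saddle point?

local maximum

The Hessian of C is constant: H = [[-8, 4], [4, -4]].
det(H) = (-8)·(-4) − 4² = 16.
det(H) > 0 and tr(H) = -12 < 0, so H is negative definite and the point is a local maximum.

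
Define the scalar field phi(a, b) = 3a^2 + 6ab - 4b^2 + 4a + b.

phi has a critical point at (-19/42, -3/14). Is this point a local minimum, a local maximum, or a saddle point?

saddle point

The Hessian of phi is constant: H = [[6, 6], [6, -8]].
det(H) = 6·(-8) − 6² = -84.
Since det(H) < 0, H is indefinite and the critical point is a saddle point.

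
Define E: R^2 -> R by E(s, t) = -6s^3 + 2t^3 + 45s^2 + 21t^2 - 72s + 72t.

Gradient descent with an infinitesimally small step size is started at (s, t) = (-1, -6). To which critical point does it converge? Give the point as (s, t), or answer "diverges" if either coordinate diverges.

E is separable, so gradient descent decouples: s follows -∂E/∂s, t follows -∂E/∂t.
∂E/∂s = -18(s - 4)(s - 1); at s=-1 this is -180, so s increases.
∂E/∂t = 6(t + 3)(t + 4); at t=-6 this is 36, so t decreases.
The t-coordinate has no critical point in that direction and runs off to infinity.

diverges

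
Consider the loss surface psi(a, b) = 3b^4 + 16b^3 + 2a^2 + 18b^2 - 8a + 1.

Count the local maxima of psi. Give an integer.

psi separates as a function of a plus a function of b, so ∇psi=0 decouples.
∂psi/∂a = 4(a - 2) = 0 at a ∈ {2}; ∂psi/∂b = 12b(b + 1)(b + 3) = 0 at b ∈ {-3, -1, 0}.
The Hessian is diagonal: diag(psi_aa, psi_bb). Second derivatives: psi_aa(2)=4; psi_bb(-3)=72, psi_bb(-1)=-24, psi_bb(0)=36.
Local maxima occur where both diagonal entries negative: none. Count: 0.

0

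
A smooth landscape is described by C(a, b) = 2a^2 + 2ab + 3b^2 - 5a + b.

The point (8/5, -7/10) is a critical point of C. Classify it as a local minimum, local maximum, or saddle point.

The Hessian of C is constant: H = [[4, 2], [2, 6]].
det(H) = 4·6 − 2² = 20.
det(H) > 0 and tr(H) = 10 > 0, so H is positive definite and the point is a local minimum.

local minimum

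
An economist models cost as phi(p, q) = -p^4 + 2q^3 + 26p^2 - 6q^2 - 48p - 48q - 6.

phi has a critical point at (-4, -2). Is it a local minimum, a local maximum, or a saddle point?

The mixed partial ∂²phi/∂p∂q is 0, so the Hessian at any point is diag(phi_pp, phi_qq) = diag(4(-3p^2 + 13), 12(q - 1)).
At (-4, -2): H = diag(-140, -36).
Both eigenvalues are negative, so H is negative definite: a local maximum.

local maximum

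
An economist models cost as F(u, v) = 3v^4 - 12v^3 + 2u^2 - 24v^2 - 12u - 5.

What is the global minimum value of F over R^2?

-407

F(u,v) separates as P(u) + Q(v) − 5, so its minimum is min P + min Q − 5.
P'(u) = 4u - 12 vanishes at u ∈ {3}; Q'(v) = 12v(v - 4)(v + 1) vanishes at v ∈ {-1, 0, 4}.
Local minima of P (where P''>0): P(3)=-18. Local minima of Q: Q(-1)=-9, Q(4)=-384.
So the global minimum of F is P(3) + Q(4) − 5 = -18 − 384 − 5 = -407, attained at (3, 4).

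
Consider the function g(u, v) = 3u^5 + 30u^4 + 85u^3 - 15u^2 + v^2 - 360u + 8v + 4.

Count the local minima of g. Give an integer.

2

g separates as a function of u plus a function of v, so ∇g=0 decouples.
∂g/∂u = 15(u - 1)(u + 2)(u + 3)(u + 4) = 0 at u ∈ {-4, -3, -2, 1}; ∂g/∂v = 2(v + 4) = 0 at v ∈ {-4}.
The Hessian is diagonal: diag(g_uu, g_vv). Second derivatives: g_uu(-4)=-150, g_uu(-3)=60, g_uu(-2)=-90, g_uu(1)=900; g_vv(-4)=2.
Local minima occur where both diagonal entries positive: (-3, -4), (1, -4). Count: 2.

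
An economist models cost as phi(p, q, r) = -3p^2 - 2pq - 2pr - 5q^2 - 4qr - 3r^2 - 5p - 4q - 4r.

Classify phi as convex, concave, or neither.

concave

phi is quadratic, so its Hessian is the constant matrix H = [[-6, -2, -2], [-2, -10, -4], [-2, -4, -6]].
Leading principal minors: -6, 56, -232.
Signs alternate −, +, − ⇒ H ≺ 0 ⇒ concave.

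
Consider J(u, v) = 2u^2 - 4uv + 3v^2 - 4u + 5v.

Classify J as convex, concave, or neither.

convex

J is quadratic, so its Hessian is the constant matrix H = [[4, -4], [-4, 6]].
det(H) = 8, tr(H) = 10.
det(H) > 0 and tr(H) > 0, so H is positive definite everywhere: convex.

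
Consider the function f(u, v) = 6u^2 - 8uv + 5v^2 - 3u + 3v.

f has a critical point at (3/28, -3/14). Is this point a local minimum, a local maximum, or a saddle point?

The Hessian of f is constant: H = [[12, -8], [-8, 10]].
det(H) = 12·10 − (-8)² = 56.
det(H) > 0 and tr(H) = 22 > 0, so H is positive definite and the point is a local minimum.

local minimum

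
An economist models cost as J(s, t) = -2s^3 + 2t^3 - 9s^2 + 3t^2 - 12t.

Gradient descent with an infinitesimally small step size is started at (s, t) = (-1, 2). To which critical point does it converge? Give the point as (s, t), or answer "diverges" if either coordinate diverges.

J is separable, so gradient descent decouples: s follows -∂J/∂s, t follows -∂J/∂t.
∂J/∂s = -6s(s + 3); at s=-1 this is 12, so s decreases.
∂J/∂t = 6(t - 1)(t + 2); at t=2 this is 24, so t decreases.
s converges to its nearest critical value -3 (a local min of the s-part); t converges to 1. The iterate converges to (-3, 1).

(-3, 1)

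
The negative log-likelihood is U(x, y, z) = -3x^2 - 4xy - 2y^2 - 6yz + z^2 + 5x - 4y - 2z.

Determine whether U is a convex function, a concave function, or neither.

neither

U is quadratic, so its Hessian is the constant matrix H = [[-6, -4, 0], [-4, -4, -6], [0, -6, 2]].
Leading principal minors: -6, 8, 232.
Neither pattern holds ⇒ H is indefinite ⇒ neither convex nor concave.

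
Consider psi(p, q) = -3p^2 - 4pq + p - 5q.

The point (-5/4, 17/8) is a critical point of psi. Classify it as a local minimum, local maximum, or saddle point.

The Hessian of psi is constant: H = [[-6, -4], [-4, 0]].
det(H) = (-6)·0 − (-4)² = -16.
Since det(H) < 0, H is indefinite and the critical point is a saddle point.

saddle point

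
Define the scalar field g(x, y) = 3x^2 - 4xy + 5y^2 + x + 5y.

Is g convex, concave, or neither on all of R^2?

g is quadratic, so its Hessian is the constant matrix H = [[6, -4], [-4, 10]].
det(H) = 44, tr(H) = 16.
det(H) > 0 and tr(H) > 0, so H is positive definite everywhere: convex.

convex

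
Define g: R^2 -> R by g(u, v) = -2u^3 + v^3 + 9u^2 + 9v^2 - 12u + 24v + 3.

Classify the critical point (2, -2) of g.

saddle point

The mixed partial ∂²g/∂u∂v is 0, so the Hessian at any point is diag(g_uu, g_vv) = diag(6(-2u + 3), 6(v + 3)).
At (2, -2): H = diag(-6, 6).
The eigenvalues have opposite signs, so H is indefinite: a saddle point.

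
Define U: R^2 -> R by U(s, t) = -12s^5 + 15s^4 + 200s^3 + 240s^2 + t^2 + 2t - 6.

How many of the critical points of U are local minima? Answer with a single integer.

U separates as a function of s plus a function of t, so ∇U=0 decouples.
∂U/∂s = -60s(s - 4)(s + 1)(s + 2) = 0 at s ∈ {-2, -1, 0, 4}; ∂U/∂t = 2(t + 1) = 0 at t ∈ {-1}.
The Hessian is diagonal: diag(U_ss, U_tt). Second derivatives: U_ss(-2)=720, U_ss(-1)=-300, U_ss(0)=480, U_ss(4)=-7200; U_tt(-1)=2.
Local minima occur where both diagonal entries positive: (-2, -1), (0, -1). Count: 2.

2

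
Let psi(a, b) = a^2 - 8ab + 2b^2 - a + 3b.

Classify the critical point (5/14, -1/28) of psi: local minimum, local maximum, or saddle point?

saddle point

The Hessian of psi is constant: H = [[2, -8], [-8, 4]].
det(H) = 2·4 − (-8)² = -56.
Since det(H) < 0, H is indefinite and the critical point is a saddle point.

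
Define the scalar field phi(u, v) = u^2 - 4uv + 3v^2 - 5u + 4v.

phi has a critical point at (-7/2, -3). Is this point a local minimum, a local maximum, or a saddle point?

The Hessian of phi is constant: H = [[2, -4], [-4, 6]].
det(H) = 2·6 − (-4)² = -4.
Since det(H) < 0, H is indefinite and the critical point is a saddle point.

saddle point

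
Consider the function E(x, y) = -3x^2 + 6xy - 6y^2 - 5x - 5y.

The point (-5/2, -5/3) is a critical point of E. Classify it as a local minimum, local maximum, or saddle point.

The Hessian of E is constant: H = [[-6, 6], [6, -12]].
det(H) = (-6)·(-12) − 6² = 36.
det(H) > 0 and tr(H) = -18 < 0, so H is negative definite and the point is a local maximum.

local maximum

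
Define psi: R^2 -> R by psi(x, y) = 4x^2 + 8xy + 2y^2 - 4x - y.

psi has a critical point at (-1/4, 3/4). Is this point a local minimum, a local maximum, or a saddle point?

The Hessian of psi is constant: H = [[8, 8], [8, 4]].
det(H) = 8·4 − 8² = -32.
Since det(H) < 0, H is indefinite and the critical point is a saddle point.

saddle point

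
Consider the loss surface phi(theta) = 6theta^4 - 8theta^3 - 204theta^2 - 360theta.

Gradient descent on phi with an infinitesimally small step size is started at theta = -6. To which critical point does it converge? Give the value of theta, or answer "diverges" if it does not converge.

phi'(theta) = 24(theta - 5)(theta + 1)(theta + 3), so phi'(-6) = -3960.
Gradient descent moves in the -phi' direction, i.e. theta is increasing.
The nearest critical point in that direction is theta = -3, where phi'' = 384 > 0 (a local minimum). The iterate converges there.

-3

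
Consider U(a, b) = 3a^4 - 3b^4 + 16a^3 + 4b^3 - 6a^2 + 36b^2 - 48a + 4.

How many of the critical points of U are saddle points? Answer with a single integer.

5

U separates as a function of a plus a function of b, so ∇U=0 decouples.
∂U/∂a = 12(a - 1)(a + 1)(a + 4) = 0 at a ∈ {-4, -1, 1}; ∂U/∂b = -12b(b - 3)(b + 2) = 0 at b ∈ {-2, 0, 3}.
The Hessian is diagonal: diag(U_aa, U_bb). Second derivatives: U_aa(-4)=180, U_aa(-1)=-72, U_aa(1)=120; U_bb(-2)=-120, U_bb(0)=72, U_bb(3)=-180.
Saddle points occur where the two diagonal entries have opposite signs: (-4, -2), (-4, 3), (-1, 0), (1, -2), (1, 3). Count: 5.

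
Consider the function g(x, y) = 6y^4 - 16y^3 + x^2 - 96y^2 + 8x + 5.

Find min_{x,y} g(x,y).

-1035

g(x,y) separates as P(x) + Q(y) + 5, so its minimum is min P + min Q + 5.
P'(x) = 2x + 8 vanishes at x ∈ {-4}; Q'(y) = 24y(y - 4)(y + 2) vanishes at y ∈ {-2, 0, 4}.
Local minima of P (where P''>0): P(-4)=-16. Local minima of Q: Q(-2)=-160, Q(4)=-1024.
So the global minimum of g is P(-4) + Q(4) + 5 = -16 − 1024 + 5 = -1035, attained at (-4, 4).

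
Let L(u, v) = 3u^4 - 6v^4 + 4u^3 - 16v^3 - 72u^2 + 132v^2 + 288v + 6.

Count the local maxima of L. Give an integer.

2

L separates as a function of u plus a function of v, so ∇L=0 decouples.
∂L/∂u = 12u(u - 3)(u + 4) = 0 at u ∈ {-4, 0, 3}; ∂L/∂v = -24(v - 3)(v + 1)(v + 4) = 0 at v ∈ {-4, -1, 3}.
The Hessian is diagonal: diag(L_uu, L_vv). Second derivatives: L_uu(-4)=336, L_uu(0)=-144, L_uu(3)=252; L_vv(-4)=-504, L_vv(-1)=288, L_vv(3)=-672.
Local maxima occur where both diagonal entries negative: (0, -4), (0, 3). Count: 2.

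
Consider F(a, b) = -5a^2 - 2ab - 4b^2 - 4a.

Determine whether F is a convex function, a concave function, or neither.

concave

F is quadratic, so its Hessian is the constant matrix H = [[-10, -2], [-2, -8]].
det(H) = 76, tr(H) = -18.
det(H) > 0 and tr(H) < 0, so H is negative definite everywhere: concave.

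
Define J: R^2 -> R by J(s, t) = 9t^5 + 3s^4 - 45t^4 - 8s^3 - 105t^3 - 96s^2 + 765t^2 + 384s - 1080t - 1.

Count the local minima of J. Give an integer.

4

J separates as a function of s plus a function of t, so ∇J=0 decouples.
∂J/∂s = 12(s - 4)(s - 2)(s + 4) = 0 at s ∈ {-4, 2, 4}; ∂J/∂t = 45(t - 4)(t - 2)(t - 1)(t + 3) = 0 at t ∈ {-3, 1, 2, 4}.
The Hessian is diagonal: diag(J_ss, J_tt). Second derivatives: J_ss(-4)=576, J_ss(2)=-144, J_ss(4)=192; J_tt(-3)=-6300, J_tt(1)=540, J_tt(2)=-450, J_tt(4)=1890.
Local minima occur where both diagonal entries positive: (-4, 1), (-4, 4), (4, 1), (4, 4). Count: 4.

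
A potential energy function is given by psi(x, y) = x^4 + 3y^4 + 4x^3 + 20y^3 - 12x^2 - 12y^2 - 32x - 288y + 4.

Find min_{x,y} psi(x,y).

psi(x,y) separates as P(x) + Q(y) + 4, so its minimum is min P + min Q + 4.
P'(x) = 4(x - 2)(x + 1)(x + 4) vanishes at x ∈ {-4, -1, 2}; Q'(y) = 12(y - 2)(y + 3)(y + 4) vanishes at y ∈ {-4, -3, 2}.
Local minima of P (where P''>0): P(-4)=-64, P(2)=-64. Local minima of Q: Q(-4)=448, Q(2)=-416.
So the global minimum of psi is P(-4) + Q(2) + 4 = -64 − 416 + 4 = -476, attained at (-4, 2).

-476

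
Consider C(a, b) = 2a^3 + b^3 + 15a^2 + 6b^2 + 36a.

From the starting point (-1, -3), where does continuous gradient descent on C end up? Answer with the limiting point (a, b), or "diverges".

(-2, 0)

C is separable, so gradient descent decouples: a follows -∂C/∂a, b follows -∂C/∂b.
∂C/∂a = 6(a + 2)(a + 3); at a=-1 this is 12, so a decreases.
∂C/∂b = 3b(b + 4); at b=-3 this is -9, so b increases.
a converges to its nearest critical value -2 (a local min of the a-part); b converges to 0. The iterate converges to (-2, 0).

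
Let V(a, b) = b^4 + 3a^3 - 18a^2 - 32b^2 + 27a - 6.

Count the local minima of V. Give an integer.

2

V separates as a function of a plus a function of b, so ∇V=0 decouples.
∂V/∂a = 9(a - 3)(a - 1) = 0 at a ∈ {1, 3}; ∂V/∂b = 4b(b - 4)(b + 4) = 0 at b ∈ {-4, 0, 4}.
The Hessian is diagonal: diag(V_aa, V_bb). Second derivatives: V_aa(1)=-18, V_aa(3)=18; V_bb(-4)=128, V_bb(0)=-64, V_bb(4)=128.
Local minima occur where both diagonal entries positive: (3, -4), (3, 4). Count: 2.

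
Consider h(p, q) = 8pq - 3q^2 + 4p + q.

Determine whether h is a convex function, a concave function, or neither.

neither

h is quadratic, so its Hessian is the constant matrix H = [[0, 8], [8, -6]].
det(H) = -64, tr(H) = -6.
det(H) < 0, so H is indefinite: neither convex nor concave.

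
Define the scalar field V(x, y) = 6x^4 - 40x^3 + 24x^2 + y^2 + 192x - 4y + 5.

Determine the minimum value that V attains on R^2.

V(x,y) separates as P(x) + Q(y) + 5, so its minimum is min P + min Q + 5.
P'(x) = 24(x - 4)(x - 2)(x + 1) vanishes at x ∈ {-1, 2, 4}; Q'(y) = 2y - 4 vanishes at y ∈ {2}.
Local minima of P (where P''>0): P(-1)=-122, P(4)=128. Local minima of Q: Q(2)=-4.
So the global minimum of V is P(-1) + Q(2) + 5 = -122 − 4 + 5 = -121, attained at (-1, 2).

-121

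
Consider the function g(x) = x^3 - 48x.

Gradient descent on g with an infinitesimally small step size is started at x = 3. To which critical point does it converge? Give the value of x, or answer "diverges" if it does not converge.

4

g'(x) = 3(x - 4)(x + 4), so g'(3) = -21.
Gradient descent moves in the -g' direction, i.e. x is increasing.
The nearest critical point in that direction is x = 4, where g'' = 24 > 0 (a local minimum). The iterate converges there.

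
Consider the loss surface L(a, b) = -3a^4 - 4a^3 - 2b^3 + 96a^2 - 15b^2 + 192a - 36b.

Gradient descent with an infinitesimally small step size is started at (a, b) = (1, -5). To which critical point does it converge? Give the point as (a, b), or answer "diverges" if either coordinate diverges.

(-1, -3)

L is separable, so gradient descent decouples: a follows -∂L/∂a, b follows -∂L/∂b.
∂L/∂a = -12(a - 4)(a + 1)(a + 4); at a=1 this is 360, so a decreases.
∂L/∂b = -6(b + 2)(b + 3); at b=-5 this is -36, so b increases.
a converges to its nearest critical value -1 (a local min of the a-part); b converges to -3. The iterate converges to (-1, -3).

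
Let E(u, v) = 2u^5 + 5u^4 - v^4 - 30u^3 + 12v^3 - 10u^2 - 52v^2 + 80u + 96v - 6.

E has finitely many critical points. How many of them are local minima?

2

E separates as a function of u plus a function of v, so ∇E=0 decouples.
∂E/∂u = 10(u - 2)(u - 1)(u + 1)(u + 4) = 0 at u ∈ {-4, -1, 1, 2}; ∂E/∂v = -4(v - 4)(v - 3)(v - 2) = 0 at v ∈ {2, 3, 4}.
The Hessian is diagonal: diag(E_uu, E_vv). Second derivatives: E_uu(-4)=-900, E_uu(-1)=180, E_uu(1)=-100, E_uu(2)=180; E_vv(2)=-8, E_vv(3)=4, E_vv(4)=-8.
Local minima occur where both diagonal entries positive: (-1, 3), (2, 3). Count: 2.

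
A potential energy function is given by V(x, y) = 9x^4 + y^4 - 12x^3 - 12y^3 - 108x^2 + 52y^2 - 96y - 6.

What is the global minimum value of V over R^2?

-637

V(x,y) separates as P(x) + Q(y) − 6, so its minimum is min P + min Q − 6.
P'(x) = 36x(x - 3)(x + 2) vanishes at x ∈ {-2, 0, 3}; Q'(y) = 4(y - 4)(y - 3)(y - 2) vanishes at y ∈ {2, 3, 4}.
Local minima of P (where P''>0): P(-2)=-192, P(3)=-567. Local minima of Q: Q(2)=-64, Q(4)=-64.
So the global minimum of V is P(3) + Q(2) − 6 = -567 − 64 − 6 = -637, attained at (3, 2).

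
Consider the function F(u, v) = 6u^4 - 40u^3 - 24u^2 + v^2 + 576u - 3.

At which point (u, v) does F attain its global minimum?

(-2, 0)

F(u,v) separates as P(u) + Q(v) − 3, so its minimum is min P + min Q − 3.
P'(u) = 24(u - 4)(u - 3)(u + 2) vanishes at u ∈ {-2, 3, 4}; Q'(v) = 2v vanishes at v ∈ {0}.
Local minima of P (where P''>0): P(-2)=-832, P(4)=896. Local minima of Q: Q(0)=0.
So the global minimum of F is P(-2) + Q(0) − 3 = -832 + 0 − 3 = -835, attained at (-2, 0).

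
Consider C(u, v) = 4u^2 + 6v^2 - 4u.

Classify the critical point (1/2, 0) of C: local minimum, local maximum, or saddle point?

local minimum

The Hessian of C is constant: H = [[8, 0], [0, 12]].
det(H) = 8·12 − 0² = 96.
det(H) > 0 and tr(H) = 20 > 0, so H is positive definite and the point is a local minimum.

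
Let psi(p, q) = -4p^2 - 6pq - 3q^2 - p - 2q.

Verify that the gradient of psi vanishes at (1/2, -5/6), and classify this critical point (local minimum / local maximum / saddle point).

local maximum

∇psi = (-8p - 6q - 1, -6p - 6q - 2); substituting (1/2, -5/6) gives ∇psi = (0, 0), so (1/2, -5/6) is indeed a critical point.
The Hessian of psi is constant: H = [[-8, -6], [-6, -6]].
det(H) = (-8)·(-6) − (-6)² = 12.
det(H) > 0 and tr(H) = -14 < 0, so H is negative definite and the point is a local maximum.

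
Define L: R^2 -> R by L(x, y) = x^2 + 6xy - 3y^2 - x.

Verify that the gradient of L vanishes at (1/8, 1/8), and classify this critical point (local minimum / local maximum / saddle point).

∇L = (2x + 6y - 1, 6x - 6y); substituting (1/8, 1/8) gives ∇L = (0, 0), so (1/8, 1/8) is indeed a critical point.
The Hessian of L is constant: H = [[2, 6], [6, -6]].
det(H) = 2·(-6) − 6² = -48.
Since det(H) < 0, H is indefinite and the critical point is a saddle point.

saddle point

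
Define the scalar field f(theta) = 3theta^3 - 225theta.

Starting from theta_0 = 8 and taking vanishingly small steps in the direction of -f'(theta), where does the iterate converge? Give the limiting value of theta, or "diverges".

f'(theta) = 9(theta - 5)(theta + 5), so f'(8) = 351.
Gradient descent moves in the -f' direction, i.e. theta is decreasing.
The nearest critical point in that direction is theta = 5, where f'' = 90 > 0 (a local minimum). The iterate converges there.

5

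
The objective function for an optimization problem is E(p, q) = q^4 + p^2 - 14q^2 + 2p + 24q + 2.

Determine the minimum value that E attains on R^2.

-116

E(p,q) separates as A(p) + B(q) + 2, so its minimum is min A + min B + 2.
A'(p) = 2p + 2 vanishes at p ∈ {-1}; B'(q) = 4(q - 2)(q - 1)(q + 3) vanishes at q ∈ {-3, 1, 2}.
Local minima of A (where A''>0): A(-1)=-1. Local minima of B: B(-3)=-117, B(2)=8.
So the global minimum of E is A(-1) + B(-3) + 2 = -1 − 117 + 2 = -116, attained at (-1, -3).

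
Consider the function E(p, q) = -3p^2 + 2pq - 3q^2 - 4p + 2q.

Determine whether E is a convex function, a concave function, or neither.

E is quadratic, so its Hessian is the constant matrix H = [[-6, 2], [2, -6]].
det(H) = 32, tr(H) = -12.
det(H) > 0 and tr(H) < 0, so H is negative definite everywhere: concave.

concave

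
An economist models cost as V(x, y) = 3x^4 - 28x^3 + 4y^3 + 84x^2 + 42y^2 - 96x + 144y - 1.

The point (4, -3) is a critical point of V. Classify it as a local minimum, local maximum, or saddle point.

The mixed partial ∂²V/∂x∂y is 0, so the Hessian at any point is diag(V_xx, V_yy) = diag(12(3x^2 - 14x + 14), 12(2y + 7)).
At (4, -3): H = diag(72, 12).
Both eigenvalues are positive, so H is positive definite: a local minimum.

local minimum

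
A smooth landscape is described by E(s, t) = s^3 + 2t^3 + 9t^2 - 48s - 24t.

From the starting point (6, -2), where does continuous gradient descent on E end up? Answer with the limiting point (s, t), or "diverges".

E is separable, so gradient descent decouples: s follows -∂E/∂s, t follows -∂E/∂t.
∂E/∂s = 3(s - 4)(s + 4); at s=6 this is 60, so s decreases.
∂E/∂t = 6(t - 1)(t + 4); at t=-2 this is -36, so t increases.
s converges to its nearest critical value 4 (a local min of the s-part); t converges to 1. The iterate converges to (4, 1).

(4, 1)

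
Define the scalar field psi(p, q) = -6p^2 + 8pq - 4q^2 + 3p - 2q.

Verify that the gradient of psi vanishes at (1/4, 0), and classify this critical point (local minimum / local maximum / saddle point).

local maximum

∇psi = (-12p + 8q + 3, 8p - 8q - 2); substituting (1/4, 0) gives ∇psi = (0, 0), so (1/4, 0) is indeed a critical point.
The Hessian of psi is constant: H = [[-12, 8], [8, -8]].
det(H) = (-12)·(-8) − 8² = 32.
det(H) > 0 and tr(H) = -20 < 0, so H is negative definite and the point is a local maximum.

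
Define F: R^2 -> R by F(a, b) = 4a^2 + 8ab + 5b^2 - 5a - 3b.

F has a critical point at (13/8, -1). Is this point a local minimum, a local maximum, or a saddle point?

The Hessian of F is constant: H = [[8, 8], [8, 10]].
det(H) = 8·10 − 8² = 16.
det(H) > 0 and tr(H) = 18 > 0, so H is positive definite and the point is a local minimum.

local minimum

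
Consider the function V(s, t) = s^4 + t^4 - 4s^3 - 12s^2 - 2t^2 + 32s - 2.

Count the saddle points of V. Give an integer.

V separates as a function of s plus a function of t, so ∇V=0 decouples.
∂V/∂s = 4(s - 4)(s - 1)(s + 2) = 0 at s ∈ {-2, 1, 4}; ∂V/∂t = 4t(t - 1)(t + 1) = 0 at t ∈ {-1, 0, 1}.
The Hessian is diagonal: diag(V_ss, V_tt). Second derivatives: V_ss(-2)=72, V_ss(1)=-36, V_ss(4)=72; V_tt(-1)=8, V_tt(0)=-4, V_tt(1)=8.
Saddle points occur where the two diagonal entries have opposite signs: (-2, 0), (1, -1), (1, 1), (4, 0). Count: 4.

4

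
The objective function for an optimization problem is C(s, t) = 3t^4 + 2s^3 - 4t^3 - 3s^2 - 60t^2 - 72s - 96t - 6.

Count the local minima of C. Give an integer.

C separates as a function of s plus a function of t, so ∇C=0 decouples.
∂C/∂s = 6(s - 4)(s + 3) = 0 at s ∈ {-3, 4}; ∂C/∂t = 12(t - 4)(t + 1)(t + 2) = 0 at t ∈ {-2, -1, 4}.
The Hessian is diagonal: diag(C_ss, C_tt). Second derivatives: C_ss(-3)=-42, C_ss(4)=42; C_tt(-2)=72, C_tt(-1)=-60, C_tt(4)=360.
Local minima occur where both diagonal entries positive: (4, -2), (4, 4). Count: 2.

2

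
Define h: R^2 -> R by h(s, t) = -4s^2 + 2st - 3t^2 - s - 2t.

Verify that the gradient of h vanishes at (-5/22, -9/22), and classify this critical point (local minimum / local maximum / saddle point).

∇h = (-8s + 2t - 1, 2s - 6t - 2); substituting (-5/22, -9/22) gives ∇h = (0, 0), so (-5/22, -9/22) is indeed a critical point.
The Hessian of h is constant: H = [[-8, 2], [2, -6]].
det(H) = (-8)·(-6) − 2² = 44.
det(H) > 0 and tr(H) = -14 < 0, so H is negative definite and the point is a local maximum.

local maximum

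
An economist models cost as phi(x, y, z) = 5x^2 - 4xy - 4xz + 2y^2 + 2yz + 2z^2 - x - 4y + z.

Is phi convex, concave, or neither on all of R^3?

convex

phi is quadratic, so its Hessian is the constant matrix H = [[10, -4, -4], [-4, 4, 2], [-4, 2, 4]].
Leading principal minors: 10, 24, 56.
All positive ⇒ H ≻ 0 ⇒ convex.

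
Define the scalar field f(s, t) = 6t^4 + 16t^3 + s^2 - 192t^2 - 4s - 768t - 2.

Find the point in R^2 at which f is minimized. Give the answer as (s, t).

f(s,t) separates as P(s) + Q(t) − 2, so its minimum is min P + min Q − 2.
P'(s) = 2s - 4 vanishes at s ∈ {2}; Q'(t) = 24(t - 4)(t + 2)(t + 4) vanishes at t ∈ {-4, -2, 4}.
Local minima of P (where P''>0): P(2)=-4. Local minima of Q: Q(-4)=512, Q(4)=-3584.
So the global minimum of f is P(2) + Q(4) − 2 = -4 − 3584 − 2 = -3590, attained at (2, 4).

(2, 4)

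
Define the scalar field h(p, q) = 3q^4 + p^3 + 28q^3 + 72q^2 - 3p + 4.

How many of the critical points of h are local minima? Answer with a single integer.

2

h separates as a function of p plus a function of q, so ∇h=0 decouples.
∂h/∂p = 3(p - 1)(p + 1) = 0 at p ∈ {-1, 1}; ∂h/∂q = 12q(q + 3)(q + 4) = 0 at q ∈ {-4, -3, 0}.
The Hessian is diagonal: diag(h_pp, h_qq). Second derivatives: h_pp(-1)=-6, h_pp(1)=6; h_qq(-4)=48, h_qq(-3)=-36, h_qq(0)=144.
Local minima occur where both diagonal entries positive: (1, -4), (1, 0). Count: 2.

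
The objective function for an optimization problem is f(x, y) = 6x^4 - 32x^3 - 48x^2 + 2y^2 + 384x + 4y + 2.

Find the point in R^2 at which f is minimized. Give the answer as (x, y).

f(x,y) separates as P(x) + Q(y) + 2, so its minimum is min P + min Q + 2.
P'(x) = 24(x - 4)(x - 2)(x + 2) vanishes at x ∈ {-2, 2, 4}; Q'(y) = 4y + 4 vanishes at y ∈ {-1}.
Local minima of P (where P''>0): P(-2)=-608, P(4)=256. Local minima of Q: Q(-1)=-2.
So the global minimum of f is P(-2) + Q(-1) + 2 = -608 − 2 + 2 = -608, attained at (-2, -1).

(-2, -1)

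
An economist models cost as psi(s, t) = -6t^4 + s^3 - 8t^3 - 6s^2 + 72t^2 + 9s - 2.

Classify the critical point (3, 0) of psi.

local minimum

The mixed partial ∂²psi/∂s∂t is 0, so the Hessian at any point is diag(psi_ss, psi_tt) = diag(6(s - 2), 24(-3t^2 - 2t + 6)).
At (3, 0): H = diag(6, 144).
Both eigenvalues are positive, so H is positive definite: a local minimum.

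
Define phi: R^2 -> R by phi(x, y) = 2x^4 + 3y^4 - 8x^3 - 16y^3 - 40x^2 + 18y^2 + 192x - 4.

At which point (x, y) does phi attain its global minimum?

(-3, 3)

phi(x,y) separates as P(x) + Q(y) − 4, so its minimum is min P + min Q − 4.
P'(x) = 8(x - 4)(x - 2)(x + 3) vanishes at x ∈ {-3, 2, 4}; Q'(y) = 12y(y - 3)(y - 1) vanishes at y ∈ {0, 1, 3}.
Local minima of P (where P''>0): P(-3)=-558, P(4)=128. Local minima of Q: Q(0)=0, Q(3)=-27.
So the global minimum of phi is P(-3) + Q(3) − 4 = -558 − 27 − 4 = -589, attained at (-3, 3).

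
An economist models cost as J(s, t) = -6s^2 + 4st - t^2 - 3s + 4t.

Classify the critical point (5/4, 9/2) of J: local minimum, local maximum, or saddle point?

The Hessian of J is constant: H = [[-12, 4], [4, -2]].
det(H) = (-12)·(-2) − 4² = 8.
det(H) > 0 and tr(H) = -14 < 0, so H is negative definite and the point is a local maximum.

local maximum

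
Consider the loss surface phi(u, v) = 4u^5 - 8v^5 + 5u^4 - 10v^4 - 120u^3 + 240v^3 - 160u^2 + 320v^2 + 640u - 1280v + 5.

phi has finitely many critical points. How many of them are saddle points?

phi separates as a function of u plus a function of v, so ∇phi=0 decouples.
∂phi/∂u = 20(u - 4)(u - 1)(u + 2)(u + 4) = 0 at u ∈ {-4, -2, 1, 4}; ∂phi/∂v = -40(v - 4)(v - 1)(v + 2)(v + 4) = 0 at v ∈ {-4, -2, 1, 4}.
The Hessian is diagonal: diag(phi_uu, phi_vv). Second derivatives: phi_uu(-4)=-1600, phi_uu(-2)=720, phi_uu(1)=-900, phi_uu(4)=2880; phi_vv(-4)=3200, phi_vv(-2)=-1440, phi_vv(1)=1800, phi_vv(4)=-5760.
Saddle points occur where the two diagonal entries have opposite signs: (-4, -4), (-4, 1), (-2, -2), (-2, 4), (1, -4), (1, 1), (4, -2), (4, 4). Count: 8.

8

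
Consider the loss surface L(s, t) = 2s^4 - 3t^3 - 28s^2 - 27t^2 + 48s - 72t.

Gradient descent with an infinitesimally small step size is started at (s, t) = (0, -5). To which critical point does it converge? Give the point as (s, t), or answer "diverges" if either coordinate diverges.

(-3, -4)

L is separable, so gradient descent decouples: s follows -∂L/∂s, t follows -∂L/∂t.
∂L/∂s = 8(s - 2)(s - 1)(s + 3); at s=0 this is 48, so s decreases.
∂L/∂t = -9(t + 2)(t + 4); at t=-5 this is -27, so t increases.
s converges to its nearest critical value -3 (a local min of the s-part); t converges to -4. The iterate converges to (-3, -4).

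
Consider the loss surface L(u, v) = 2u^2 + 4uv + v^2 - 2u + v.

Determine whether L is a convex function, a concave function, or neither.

neither

L is quadratic, so its Hessian is the constant matrix H = [[4, 4], [4, 2]].
det(H) = -8, tr(H) = 6.
det(H) < 0, so H is indefinite: neither convex nor concave.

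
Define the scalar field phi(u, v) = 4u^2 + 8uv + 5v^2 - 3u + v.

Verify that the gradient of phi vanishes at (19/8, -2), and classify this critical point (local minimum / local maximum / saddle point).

local minimum

∇phi = (8u + 8v - 3, 8u + 10v + 1); substituting (19/8, -2) gives ∇phi = (0, 0), so (19/8, -2) is indeed a critical point.
The Hessian of phi is constant: H = [[8, 8], [8, 10]].
det(H) = 8·10 − 8² = 16.
det(H) > 0 and tr(H) = 18 > 0, so H is positive definite and the point is a local minimum.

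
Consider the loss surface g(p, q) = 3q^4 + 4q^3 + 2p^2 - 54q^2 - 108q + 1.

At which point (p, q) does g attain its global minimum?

(0, 3)

g(p,q) separates as A(p) + B(q) + 1, so its minimum is min A + min B + 1.
A'(p) = 4p vanishes at p ∈ {0}; B'(q) = 12(q - 3)(q + 1)(q + 3) vanishes at q ∈ {-3, -1, 3}.
Local minima of A (where A''>0): A(0)=0. Local minima of B: B(-3)=-27, B(3)=-459.
So the global minimum of g is A(0) + B(3) + 1 = 0 − 459 + 1 = -458, attained at (0, 3).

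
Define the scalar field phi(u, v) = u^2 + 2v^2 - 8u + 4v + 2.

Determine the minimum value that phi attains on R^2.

phi(u,v) separates as P(u) + Q(v) + 2, so its minimum is min P + min Q + 2.
P'(u) = 2u - 8 vanishes at u ∈ {4}; Q'(v) = 4v + 4 vanishes at v ∈ {-1}.
Local minima of P (where P''>0): P(4)=-16. Local minima of Q: Q(-1)=-2.
So the global minimum of phi is P(4) + Q(-1) + 2 = -16 − 2 + 2 = -16, attained at (4, -1).

-16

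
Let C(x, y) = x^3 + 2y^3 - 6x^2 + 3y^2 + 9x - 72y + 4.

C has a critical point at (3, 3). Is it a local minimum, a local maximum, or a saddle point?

local minimum

The mixed partial ∂²C/∂x∂y is 0, so the Hessian at any point is diag(C_xx, C_yy) = diag(6(x - 2), 6(2y + 1)).
At (3, 3): H = diag(6, 42).
Both eigenvalues are positive, so H is positive definite: a local minimum.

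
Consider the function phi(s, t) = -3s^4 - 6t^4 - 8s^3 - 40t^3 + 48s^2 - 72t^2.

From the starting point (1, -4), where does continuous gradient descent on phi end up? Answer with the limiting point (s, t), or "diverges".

diverges

phi is separable, so gradient descent decouples: s follows -∂phi/∂s, t follows -∂phi/∂t.
∂phi/∂s = -12s(s - 2)(s + 4); at s=1 this is 60, so s decreases.
∂phi/∂t = -24t(t + 2)(t + 3); at t=-4 this is 192, so t decreases.
The t-coordinate has no critical point in that direction and runs off to infinity.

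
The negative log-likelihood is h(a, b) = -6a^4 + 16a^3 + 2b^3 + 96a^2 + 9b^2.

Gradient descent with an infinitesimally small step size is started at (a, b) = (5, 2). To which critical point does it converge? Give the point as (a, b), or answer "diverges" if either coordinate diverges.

diverges

h is separable, so gradient descent decouples: a follows -∂h/∂a, b follows -∂h/∂b.
∂h/∂a = -24a(a - 4)(a + 2); at a=5 this is -840, so a increases.
∂h/∂b = 6b(b + 3); at b=2 this is 60, so b decreases.
The a-coordinate has no critical point in that direction and runs off to infinity.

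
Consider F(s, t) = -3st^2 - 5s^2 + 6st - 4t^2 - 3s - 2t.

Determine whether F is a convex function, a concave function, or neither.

neither

The term -3st^2 is cubic, so the Hessian is not constant.
∂²F/∂t² = -6s - 8, which takes both signs as s varies (negative for sufficiently large s). A diagonal entry of the Hessian changing sign means the Hessian is neither positive- nor negative-semidefinite on all of R^2.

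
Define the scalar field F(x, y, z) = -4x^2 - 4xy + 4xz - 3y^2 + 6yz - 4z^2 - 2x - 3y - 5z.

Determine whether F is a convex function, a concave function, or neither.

concave

F is quadratic, so its Hessian is the constant matrix H = [[-8, -4, 4], [-4, -6, 6], [4, 6, -8]].
Leading principal minors: -8, 32, -64.
Signs alternate −, +, − ⇒ H ≺ 0 ⇒ concave.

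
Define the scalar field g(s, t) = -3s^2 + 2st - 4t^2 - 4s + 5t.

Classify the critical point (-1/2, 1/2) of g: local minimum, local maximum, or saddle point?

local maximum

The Hessian of g is constant: H = [[-6, 2], [2, -8]].
det(H) = (-6)·(-8) − 2² = 44.
det(H) > 0 and tr(H) = -14 < 0, so H is negative definite and the point is a local maximum.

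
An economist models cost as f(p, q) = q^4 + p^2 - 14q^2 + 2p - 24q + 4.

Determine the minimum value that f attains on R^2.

f(p,q) separates as A(p) + B(q) + 4, so its minimum is min A + min B + 4.
A'(p) = 2p + 2 vanishes at p ∈ {-1}; B'(q) = 4(q - 3)(q + 1)(q + 2) vanishes at q ∈ {-2, -1, 3}.
Local minima of A (where A''>0): A(-1)=-1. Local minima of B: B(-2)=8, B(3)=-117.
So the global minimum of f is A(-1) + B(3) + 4 = -1 − 117 + 4 = -114, attained at (-1, 3).

-114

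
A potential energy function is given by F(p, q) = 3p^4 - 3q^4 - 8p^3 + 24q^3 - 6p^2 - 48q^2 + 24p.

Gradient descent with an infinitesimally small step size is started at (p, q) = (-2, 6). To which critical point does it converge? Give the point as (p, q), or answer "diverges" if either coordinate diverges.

F is separable, so gradient descent decouples: p follows -∂F/∂p, q follows -∂F/∂q.
∂F/∂p = 12(p - 2)(p - 1)(p + 1); at p=-2 this is -144, so p increases.
∂F/∂q = -12q(q - 4)(q - 2); at q=6 this is -576, so q increases.
The q-coordinate has no critical point in that direction and runs off to infinity.

diverges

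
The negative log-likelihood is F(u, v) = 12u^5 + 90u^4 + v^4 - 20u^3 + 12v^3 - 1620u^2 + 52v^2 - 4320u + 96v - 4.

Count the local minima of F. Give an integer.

4

F separates as a function of u plus a function of v, so ∇F=0 decouples.
∂F/∂u = 60(u - 3)(u + 2)(u + 3)(u + 4) = 0 at u ∈ {-4, -3, -2, 3}; ∂F/∂v = 4(v + 2)(v + 3)(v + 4) = 0 at v ∈ {-4, -3, -2}.
The Hessian is diagonal: diag(F_uu, F_vv). Second derivatives: F_uu(-4)=-840, F_uu(-3)=360, F_uu(-2)=-600, F_uu(3)=12600; F_vv(-4)=8, F_vv(-3)=-4, F_vv(-2)=8.
Local minima occur where both diagonal entries positive: (-3, -4), (-3, -2), (3, -4), (3, -2). Count: 4.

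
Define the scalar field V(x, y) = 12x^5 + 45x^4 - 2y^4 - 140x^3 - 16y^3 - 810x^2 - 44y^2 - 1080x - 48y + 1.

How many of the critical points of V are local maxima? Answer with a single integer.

4

V separates as a function of x plus a function of y, so ∇V=0 decouples.
∂V/∂x = 60(x - 3)(x + 1)(x + 2)(x + 3) = 0 at x ∈ {-3, -2, -1, 3}; ∂V/∂y = -8(y + 1)(y + 2)(y + 3) = 0 at y ∈ {-3, -2, -1}.
The Hessian is diagonal: diag(V_xx, V_yy). Second derivatives: V_xx(-3)=-720, V_xx(-2)=300, V_xx(-1)=-480, V_xx(3)=7200; V_yy(-3)=-16, V_yy(-2)=8, V_yy(-1)=-16.
Local maxima occur where both diagonal entries negative: (-3, -3), (-3, -1), (-1, -3), (-1, -1). Count: 4.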